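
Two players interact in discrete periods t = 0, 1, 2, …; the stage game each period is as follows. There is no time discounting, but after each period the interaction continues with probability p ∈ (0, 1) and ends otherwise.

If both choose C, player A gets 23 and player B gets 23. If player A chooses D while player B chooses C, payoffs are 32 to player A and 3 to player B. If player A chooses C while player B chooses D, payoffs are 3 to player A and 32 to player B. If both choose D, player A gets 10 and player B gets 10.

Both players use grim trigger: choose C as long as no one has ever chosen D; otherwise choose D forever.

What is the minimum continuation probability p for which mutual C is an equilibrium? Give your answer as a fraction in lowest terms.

Expected cooperation value is 23 + p·23 + p²·23 + … = 23/(1−p); deviation gives 32 + p·10/(1−p).
23 ≥ 32(1−p) + 10p ⇒ 22p ≥ 9 ⇒ p ≥ 9/22.

9/22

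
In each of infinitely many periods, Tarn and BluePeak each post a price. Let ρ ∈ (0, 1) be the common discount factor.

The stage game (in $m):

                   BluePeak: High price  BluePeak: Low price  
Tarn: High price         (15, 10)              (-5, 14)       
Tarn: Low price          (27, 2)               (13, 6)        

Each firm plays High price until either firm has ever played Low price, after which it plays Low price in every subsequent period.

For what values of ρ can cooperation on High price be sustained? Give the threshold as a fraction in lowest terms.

6/7

For Tarn: deviation gain 27−15 = 12, per-period punishment loss 15−13 = 2. IC gives ρ ≥ 12/14 = 6/7.
For BluePeak: gain 4, loss 4 per period, so ρ ≥ 4/8 = 1/2.
The tighter constraint is Tarn's, so cooperation needs ρ ≥ 6/7.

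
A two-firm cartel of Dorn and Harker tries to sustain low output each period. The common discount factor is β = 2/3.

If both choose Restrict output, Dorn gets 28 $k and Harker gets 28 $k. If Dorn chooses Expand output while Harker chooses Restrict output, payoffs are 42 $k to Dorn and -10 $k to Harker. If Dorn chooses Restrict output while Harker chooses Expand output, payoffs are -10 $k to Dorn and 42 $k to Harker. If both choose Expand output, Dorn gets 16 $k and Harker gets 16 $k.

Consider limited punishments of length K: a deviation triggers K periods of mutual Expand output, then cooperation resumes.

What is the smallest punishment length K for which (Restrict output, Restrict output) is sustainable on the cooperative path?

3

No profitable deviation requires (28−16)(β+…+β^K) ≥ 42−28, i.e. β+…+β^K ≥ 7/6 ≈ 1.1667.
With β = 2/3, the partial sums are K=1: 0.6667, K=2: 1.1111, K=3: 1.4074.
K = 3 is the first length at which the sum reaches 1.1667.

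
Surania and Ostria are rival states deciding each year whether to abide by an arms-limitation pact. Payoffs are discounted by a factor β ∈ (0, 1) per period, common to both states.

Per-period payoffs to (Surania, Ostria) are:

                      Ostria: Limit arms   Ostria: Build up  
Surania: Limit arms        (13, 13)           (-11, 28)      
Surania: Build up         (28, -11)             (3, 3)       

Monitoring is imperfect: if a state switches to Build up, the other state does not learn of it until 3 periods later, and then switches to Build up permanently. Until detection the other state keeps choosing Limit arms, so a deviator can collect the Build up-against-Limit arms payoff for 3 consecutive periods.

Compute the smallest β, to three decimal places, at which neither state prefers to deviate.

0.843

The best deviation is to choose Build up for all 3 undetected periods, earning 28 each, then 3 forever once detected.
Deviation value: 28(1−β^3)/(1−β) + 3β^3/(1−β); cooperation value: 13/(1−β).
IC: 13 ≥ 28(1−β^3) + 3β^3 = 28 − 25β^3.
So β^3 ≥ 15/25 = 3/5, giving β ≥ (3/5)^(1/3) ≈ 0.843.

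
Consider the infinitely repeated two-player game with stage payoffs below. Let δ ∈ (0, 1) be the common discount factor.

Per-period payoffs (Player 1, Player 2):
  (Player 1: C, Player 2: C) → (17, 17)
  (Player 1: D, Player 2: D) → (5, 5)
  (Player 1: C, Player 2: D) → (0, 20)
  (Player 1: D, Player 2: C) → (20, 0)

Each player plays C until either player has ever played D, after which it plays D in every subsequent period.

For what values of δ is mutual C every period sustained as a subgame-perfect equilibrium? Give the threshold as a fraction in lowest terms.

17/(1−δ) ≥ 20 + 5δ/(1−δ)
17 ≥ 20 − 15δ
δ ≥ 3/15 = 1/5.

1/5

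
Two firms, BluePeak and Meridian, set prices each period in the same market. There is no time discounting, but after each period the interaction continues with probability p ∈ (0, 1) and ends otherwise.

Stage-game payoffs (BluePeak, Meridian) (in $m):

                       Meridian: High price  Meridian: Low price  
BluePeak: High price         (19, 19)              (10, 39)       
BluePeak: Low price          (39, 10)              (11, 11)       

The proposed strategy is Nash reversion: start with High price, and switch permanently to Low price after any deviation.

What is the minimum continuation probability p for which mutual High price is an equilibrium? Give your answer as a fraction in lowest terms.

Expected cooperation value is 19 + p·19 + p²·19 + … = 19/(1−p); deviation gives 39 + p·11/(1−p).
19 ≥ 39(1−p) + 11p ⇒ 28p ≥ 20 ⇒ p ≥ 20/28 = 5/7.

5/7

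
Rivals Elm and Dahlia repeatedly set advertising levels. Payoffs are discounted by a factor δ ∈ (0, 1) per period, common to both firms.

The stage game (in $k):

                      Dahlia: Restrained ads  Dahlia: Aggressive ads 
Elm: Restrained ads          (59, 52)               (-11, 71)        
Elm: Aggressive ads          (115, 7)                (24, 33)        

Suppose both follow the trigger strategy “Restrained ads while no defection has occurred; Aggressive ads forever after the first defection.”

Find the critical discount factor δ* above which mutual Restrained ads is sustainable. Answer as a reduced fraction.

8/13

Elm: cooperation gives 59 each period; deviation gives 115 once then 24 forever.
  59/(1−δ) ≥ 115 + 24δ/(1−δ) ⇒ δ ≥ 56/91 = 8/13.
Dahlia: cooperation gives 52 each period; deviation gives 71 once then 33 forever.
  δ ≥ 19/38 = 1/2.
Both must hold, so the binding constraint is Elm's: δ ≥ 8/13.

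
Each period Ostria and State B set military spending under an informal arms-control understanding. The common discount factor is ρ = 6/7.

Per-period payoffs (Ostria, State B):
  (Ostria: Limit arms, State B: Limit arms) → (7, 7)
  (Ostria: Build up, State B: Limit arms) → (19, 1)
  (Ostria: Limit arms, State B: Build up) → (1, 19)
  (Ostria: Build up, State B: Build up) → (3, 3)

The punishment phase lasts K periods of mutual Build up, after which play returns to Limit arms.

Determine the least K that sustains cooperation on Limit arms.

IC: ρ(1−ρ^K)/(1−ρ) ≥ (19−7)/(7−3) = 3.
With ρ = 6/7: need 1 − ρ^K ≥ 3·(1−6/7)/(6/7), i.e. ρ^K ≤ 0.5000.
Since (6/7)^4 = 0.5398 and (6/7)^5 = 0.4627, the smallest such K is 5.

5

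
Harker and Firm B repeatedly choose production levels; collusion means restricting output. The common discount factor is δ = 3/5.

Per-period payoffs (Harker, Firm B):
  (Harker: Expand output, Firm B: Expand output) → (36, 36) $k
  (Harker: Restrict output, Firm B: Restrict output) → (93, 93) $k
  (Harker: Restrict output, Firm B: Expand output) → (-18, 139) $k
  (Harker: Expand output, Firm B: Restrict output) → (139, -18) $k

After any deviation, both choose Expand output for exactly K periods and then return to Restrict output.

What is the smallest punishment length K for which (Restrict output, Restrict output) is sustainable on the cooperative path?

2

Need Σ_{k=1}^{K} δ^k ≥ (139−93)/(93−36) = 0.8070 at δ = 3/5.
At K = 1 the sum is 0.6000 < 0.8070; at K = 2 it is 0.9600 ≥ 0.8070.
So the minimum punishment length is K = 2.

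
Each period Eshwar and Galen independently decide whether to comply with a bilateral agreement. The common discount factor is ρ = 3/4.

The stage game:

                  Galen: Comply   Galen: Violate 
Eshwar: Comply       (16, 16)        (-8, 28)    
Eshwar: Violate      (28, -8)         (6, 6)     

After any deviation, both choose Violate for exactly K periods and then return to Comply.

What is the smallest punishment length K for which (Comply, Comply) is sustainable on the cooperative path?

IC: ρ(1−ρ^K)/(1−ρ) ≥ (28−16)/(16−6) = 6/5.
With ρ = 3/4: need 1 − ρ^K ≥ 6/5·(1−3/4)/(3/4), i.e. ρ^K ≤ 0.6000.
Since (3/4)^1 = 0.7500 and (3/4)^2 = 0.5625, the smallest such K is 2.

2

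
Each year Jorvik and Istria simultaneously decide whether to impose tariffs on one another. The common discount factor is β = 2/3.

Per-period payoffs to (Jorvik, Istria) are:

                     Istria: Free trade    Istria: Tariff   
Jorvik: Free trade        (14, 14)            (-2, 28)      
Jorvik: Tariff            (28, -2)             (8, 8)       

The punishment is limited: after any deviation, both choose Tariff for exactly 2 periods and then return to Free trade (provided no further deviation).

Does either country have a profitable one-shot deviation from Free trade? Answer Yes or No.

Yes

A one-shot deviation gives 28 now, then 8 for 2 periods, then back to 14.
Gain from deviating: (28−14) today; loss: (14−8) in each of the next 2 periods.
No-deviation condition: (14−8)(β+…+β^2) ≥ 28−14, i.e. β+…+β^2 ≥ 7/3.
At β = 2/3: β+…+β^2 = 1.1111 < 2.3333.
So cooperation is not sustainable.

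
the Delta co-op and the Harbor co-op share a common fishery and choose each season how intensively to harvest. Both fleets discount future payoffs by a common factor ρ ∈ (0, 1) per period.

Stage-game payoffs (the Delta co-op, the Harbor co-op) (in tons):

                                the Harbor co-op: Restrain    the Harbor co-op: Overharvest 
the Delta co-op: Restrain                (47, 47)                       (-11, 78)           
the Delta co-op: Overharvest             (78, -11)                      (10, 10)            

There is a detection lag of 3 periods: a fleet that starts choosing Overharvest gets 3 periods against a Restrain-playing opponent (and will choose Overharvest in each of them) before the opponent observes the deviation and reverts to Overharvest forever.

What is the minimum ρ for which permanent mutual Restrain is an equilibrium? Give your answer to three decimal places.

The best deviation is to choose Overharvest for all 3 undetected periods, earning 78 each, then 10 forever once detected.
Deviation value: 78(1−ρ^3)/(1−ρ) + 10ρ^3/(1−ρ); cooperation value: 47/(1−ρ).
IC: 47 ≥ 78(1−ρ^3) + 10ρ^3 = 78 − 68ρ^3.
So ρ^3 ≥ 31/68, giving ρ ≥ (31/68)^(1/3) ≈ 0.770.

0.770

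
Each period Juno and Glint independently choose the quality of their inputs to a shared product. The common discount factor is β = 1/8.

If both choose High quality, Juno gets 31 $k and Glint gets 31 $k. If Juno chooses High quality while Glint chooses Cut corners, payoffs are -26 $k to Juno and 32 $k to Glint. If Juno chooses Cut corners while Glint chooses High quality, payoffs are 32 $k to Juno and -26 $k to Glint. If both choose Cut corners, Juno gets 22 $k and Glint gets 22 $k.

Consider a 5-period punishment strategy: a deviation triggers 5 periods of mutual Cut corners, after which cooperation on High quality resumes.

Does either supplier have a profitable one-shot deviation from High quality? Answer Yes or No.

IC: β+…+β^5 ≥ (32−31)/(31−22) = 1/9.
At β = 1/8: partial sum = 0.1429 ≥ 0.1111. Cooperation sustainable.

No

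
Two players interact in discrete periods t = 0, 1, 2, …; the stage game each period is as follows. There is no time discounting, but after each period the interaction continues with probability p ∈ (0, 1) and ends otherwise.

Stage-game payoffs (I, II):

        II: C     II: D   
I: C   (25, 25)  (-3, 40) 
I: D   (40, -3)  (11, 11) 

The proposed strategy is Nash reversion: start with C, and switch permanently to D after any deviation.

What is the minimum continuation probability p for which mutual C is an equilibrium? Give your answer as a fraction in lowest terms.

With no time discounting, the continuation probability p plays the role of the discount factor.
Grim-trigger IC: 25/(1−p) ≥ 40 + 11p/(1−p) ⇒ p ≥ (40−25)/(40−11) = 15/29.

15/29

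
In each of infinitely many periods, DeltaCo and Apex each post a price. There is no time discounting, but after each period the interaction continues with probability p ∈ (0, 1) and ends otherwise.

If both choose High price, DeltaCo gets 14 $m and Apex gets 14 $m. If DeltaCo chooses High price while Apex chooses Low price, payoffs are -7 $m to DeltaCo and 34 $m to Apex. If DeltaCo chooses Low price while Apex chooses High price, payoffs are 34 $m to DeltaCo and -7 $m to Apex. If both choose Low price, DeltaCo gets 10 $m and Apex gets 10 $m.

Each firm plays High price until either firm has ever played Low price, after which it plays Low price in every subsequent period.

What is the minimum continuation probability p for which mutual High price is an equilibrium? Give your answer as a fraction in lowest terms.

5/6

Expected cooperation value is 14 + p·14 + p²·14 + … = 14/(1−p); deviation gives 34 + p·10/(1−p).
14 ≥ 34(1−p) + 10p ⇒ 24p ≥ 20 ⇒ p ≥ 20/24 = 5/6.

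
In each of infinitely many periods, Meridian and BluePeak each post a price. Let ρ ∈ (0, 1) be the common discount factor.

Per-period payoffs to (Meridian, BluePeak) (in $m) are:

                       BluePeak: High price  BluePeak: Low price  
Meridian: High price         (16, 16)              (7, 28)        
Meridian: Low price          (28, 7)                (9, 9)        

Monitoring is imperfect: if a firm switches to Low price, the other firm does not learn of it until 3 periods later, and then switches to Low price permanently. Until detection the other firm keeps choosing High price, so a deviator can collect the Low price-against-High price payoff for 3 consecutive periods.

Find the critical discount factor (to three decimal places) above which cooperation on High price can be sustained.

0.858

The best deviation is to choose Low price for all 3 undetected periods, earning 28 each, then 9 forever once detected.
Deviation value: 28(1−ρ^3)/(1−ρ) + 9ρ^3/(1−ρ); cooperation value: 16/(1−ρ).
IC: 16 ≥ 28(1−ρ^3) + 9ρ^3 = 28 − 19ρ^3.
So ρ^3 ≥ 12/19, giving ρ ≥ (12/19)^(1/3) ≈ 0.858.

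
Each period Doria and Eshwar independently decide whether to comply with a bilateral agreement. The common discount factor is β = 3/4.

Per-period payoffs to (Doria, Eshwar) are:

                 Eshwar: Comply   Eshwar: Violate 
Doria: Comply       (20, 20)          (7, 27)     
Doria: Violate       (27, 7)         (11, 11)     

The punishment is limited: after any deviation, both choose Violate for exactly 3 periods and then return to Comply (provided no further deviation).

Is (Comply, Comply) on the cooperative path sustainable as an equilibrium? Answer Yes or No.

Comparing payoff streams over the 4 periods until play realigns: cooperate → 20(1+β+…+β^3); deviate → 27 + 11(β+…+β^3).
Cooperation is sustained iff (20−11)(β+…+β^3) ≥ 27−20.
β+…+β^3 = 3/4·(1−(3/4)^3)/(1−3/4) = 1.7344, and (27−20)/(20−11) = 0.7778.
1.7344 ≥ 0.7778, so cooperation is sustainable.

Yes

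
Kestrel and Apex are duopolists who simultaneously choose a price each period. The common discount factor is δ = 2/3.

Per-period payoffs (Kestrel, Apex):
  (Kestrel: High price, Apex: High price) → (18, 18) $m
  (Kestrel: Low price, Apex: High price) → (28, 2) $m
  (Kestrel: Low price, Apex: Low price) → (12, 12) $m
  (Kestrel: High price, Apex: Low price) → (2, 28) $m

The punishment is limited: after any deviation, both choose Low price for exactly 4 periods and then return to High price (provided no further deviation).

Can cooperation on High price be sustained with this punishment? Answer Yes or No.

No

A one-shot deviation gives 28 now, then 12 for 4 periods, then back to 18.
Gain from deviating: (28−18) today; loss: (18−12) in each of the next 4 periods.
No-deviation condition: (18−12)(δ+…+δ^4) ≥ 28−18, i.e. δ+…+δ^4 ≥ 5/3.
At δ = 2/3: δ+…+δ^4 = 1.6049 < 1.6667.
So cooperation is not sustainable.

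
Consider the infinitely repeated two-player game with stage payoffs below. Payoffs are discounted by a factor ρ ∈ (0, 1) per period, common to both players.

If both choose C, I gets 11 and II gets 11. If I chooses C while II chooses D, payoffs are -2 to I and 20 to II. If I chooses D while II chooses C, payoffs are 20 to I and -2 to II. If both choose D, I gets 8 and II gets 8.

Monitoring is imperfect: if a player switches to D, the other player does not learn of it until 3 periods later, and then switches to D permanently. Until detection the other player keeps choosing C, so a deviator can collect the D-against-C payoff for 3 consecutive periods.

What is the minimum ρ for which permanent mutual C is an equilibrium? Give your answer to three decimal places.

The best deviation is to choose D for all 3 undetected periods, earning 20 each, then 8 forever once detected.
Deviation value: 20(1−ρ^3)/(1−ρ) + 8ρ^3/(1−ρ); cooperation value: 11/(1−ρ).
IC: 11 ≥ 20(1−ρ^3) + 8ρ^3 = 20 − 12ρ^3.
So ρ^3 ≥ 9/12 = 3/4, giving ρ ≥ (3/4)^(1/3) ≈ 0.909.

0.909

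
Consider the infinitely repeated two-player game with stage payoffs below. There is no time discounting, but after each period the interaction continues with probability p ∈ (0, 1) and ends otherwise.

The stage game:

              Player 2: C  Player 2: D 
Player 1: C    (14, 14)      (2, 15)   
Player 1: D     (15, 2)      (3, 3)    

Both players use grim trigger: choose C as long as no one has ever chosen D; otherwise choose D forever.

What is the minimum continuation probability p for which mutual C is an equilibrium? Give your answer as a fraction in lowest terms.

1/12

With no time discounting, the continuation probability p plays the role of the discount factor.
Grim-trigger IC: 14/(1−p) ≥ 15 + 3p/(1−p) ⇒ p ≥ (15−14)/(15−3) = 1/12.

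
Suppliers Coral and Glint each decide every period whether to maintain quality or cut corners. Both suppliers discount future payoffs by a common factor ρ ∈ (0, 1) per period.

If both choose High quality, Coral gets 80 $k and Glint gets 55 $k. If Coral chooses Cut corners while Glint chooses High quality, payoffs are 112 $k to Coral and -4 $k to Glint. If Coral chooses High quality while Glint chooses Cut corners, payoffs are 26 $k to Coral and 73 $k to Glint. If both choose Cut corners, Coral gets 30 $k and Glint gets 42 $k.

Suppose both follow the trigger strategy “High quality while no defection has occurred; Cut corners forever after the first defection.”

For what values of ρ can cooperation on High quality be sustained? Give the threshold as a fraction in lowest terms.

Coral: cooperation gives 80 each period; deviation gives 112 once then 30 forever.
  80/(1−ρ) ≥ 112 + 30ρ/(1−ρ) ⇒ ρ ≥ 32/82 = 16/41.
Glint: cooperation gives 55 each period; deviation gives 73 once then 42 forever.
  ρ ≥ 18/31.
Both must hold, so the binding constraint is Glint's: ρ ≥ 18/31.

18/31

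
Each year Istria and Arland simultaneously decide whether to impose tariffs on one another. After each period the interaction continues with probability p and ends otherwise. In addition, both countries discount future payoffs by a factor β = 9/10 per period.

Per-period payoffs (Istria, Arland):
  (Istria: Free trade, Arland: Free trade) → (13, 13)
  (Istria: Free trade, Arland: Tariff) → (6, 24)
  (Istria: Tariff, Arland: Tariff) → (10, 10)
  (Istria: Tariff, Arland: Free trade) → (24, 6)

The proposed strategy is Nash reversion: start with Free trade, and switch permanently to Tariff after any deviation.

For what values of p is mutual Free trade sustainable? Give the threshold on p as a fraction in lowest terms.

55/63

Expected continuation weight on next period's payoff is β·p = 9/10·p, which plays the role of the discount factor.
Cooperation requires 9/10·p ≥ (24−13)/(24−10) = 11/14, hence p ≥ 55/63.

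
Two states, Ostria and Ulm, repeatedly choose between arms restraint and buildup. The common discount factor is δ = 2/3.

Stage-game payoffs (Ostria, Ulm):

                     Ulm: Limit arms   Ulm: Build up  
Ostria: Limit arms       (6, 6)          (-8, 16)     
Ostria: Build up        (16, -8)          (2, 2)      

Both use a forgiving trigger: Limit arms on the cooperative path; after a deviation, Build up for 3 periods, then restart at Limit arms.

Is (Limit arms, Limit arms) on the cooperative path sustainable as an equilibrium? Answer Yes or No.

No

IC: δ+…+δ^3 ≥ (16−6)/(6−2) = 5/2.
At δ = 2/3: partial sum = 1.4074 < 2.5000. Cooperation not sustainable.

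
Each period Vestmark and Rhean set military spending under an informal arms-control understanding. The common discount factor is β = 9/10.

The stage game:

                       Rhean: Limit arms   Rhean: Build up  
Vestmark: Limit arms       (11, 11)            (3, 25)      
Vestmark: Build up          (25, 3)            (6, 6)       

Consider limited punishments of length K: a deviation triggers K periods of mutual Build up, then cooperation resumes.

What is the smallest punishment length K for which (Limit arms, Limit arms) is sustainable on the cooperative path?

Need Σ_{k=1}^{K} β^k ≥ (25−11)/(11−6) = 2.8000 at β = 9/10.
At K = 3 the sum is 2.4390 < 2.8000; at K = 4 it is 3.0951 ≥ 2.8000.
So the minimum punishment length is K = 4.

4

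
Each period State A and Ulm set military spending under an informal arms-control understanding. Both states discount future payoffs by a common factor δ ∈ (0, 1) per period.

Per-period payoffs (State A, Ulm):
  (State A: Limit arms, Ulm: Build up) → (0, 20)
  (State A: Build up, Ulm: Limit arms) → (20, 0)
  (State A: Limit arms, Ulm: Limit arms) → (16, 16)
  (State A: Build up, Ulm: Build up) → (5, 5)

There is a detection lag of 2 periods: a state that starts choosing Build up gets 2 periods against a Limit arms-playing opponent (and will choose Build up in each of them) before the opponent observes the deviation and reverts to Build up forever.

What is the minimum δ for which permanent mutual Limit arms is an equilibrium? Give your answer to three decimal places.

0.516

The best deviation is to choose Build up for all 2 undetected periods, earning 20 each, then 5 forever once detected.
Deviation value: 20(1−δ^2)/(1−δ) + 5δ^2/(1−δ); cooperation value: 16/(1−δ).
IC: 16 ≥ 20(1−δ^2) + 5δ^2 = 20 − 15δ^2.
So δ^2 ≥ 4/15, giving δ ≥ (4/15)^(1/2) ≈ 0.516.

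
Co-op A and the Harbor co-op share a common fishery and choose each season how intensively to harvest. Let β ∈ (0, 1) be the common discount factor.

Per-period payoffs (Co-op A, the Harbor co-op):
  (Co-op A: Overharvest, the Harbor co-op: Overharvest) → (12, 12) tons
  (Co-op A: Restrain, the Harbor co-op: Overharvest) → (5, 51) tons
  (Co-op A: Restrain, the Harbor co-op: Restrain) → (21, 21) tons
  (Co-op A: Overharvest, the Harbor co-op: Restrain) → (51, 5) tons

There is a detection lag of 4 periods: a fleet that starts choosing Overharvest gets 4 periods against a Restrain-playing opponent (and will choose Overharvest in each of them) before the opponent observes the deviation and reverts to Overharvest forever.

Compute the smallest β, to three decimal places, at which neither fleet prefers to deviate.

A deviator earns 51 for 4 periods, then 12 forever; cooperating earns 21 forever. Multiplying the IC by (1−β):
21 ≥ 51(1−β^4) + 12β^4, so 39·β^4 ≥ 30 and β^4 ≥ 10/13.
β ≥ (10/13)^(1/4) ≈ 0.937.

0.937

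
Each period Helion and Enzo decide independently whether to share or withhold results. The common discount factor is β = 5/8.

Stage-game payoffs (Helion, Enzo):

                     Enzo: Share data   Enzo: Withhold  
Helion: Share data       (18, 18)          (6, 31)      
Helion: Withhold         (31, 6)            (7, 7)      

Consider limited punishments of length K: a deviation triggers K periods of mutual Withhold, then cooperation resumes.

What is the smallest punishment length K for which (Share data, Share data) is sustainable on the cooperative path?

3

No profitable deviation requires (18−7)(β+…+β^K) ≥ 31−18, i.e. β+…+β^K ≥ 13/11 ≈ 1.1818.
With β = 5/8, the partial sums are K=1: 0.6250, K=2: 1.0156, K=3: 1.2598.
K = 3 is the first length at which the sum reaches 1.1818.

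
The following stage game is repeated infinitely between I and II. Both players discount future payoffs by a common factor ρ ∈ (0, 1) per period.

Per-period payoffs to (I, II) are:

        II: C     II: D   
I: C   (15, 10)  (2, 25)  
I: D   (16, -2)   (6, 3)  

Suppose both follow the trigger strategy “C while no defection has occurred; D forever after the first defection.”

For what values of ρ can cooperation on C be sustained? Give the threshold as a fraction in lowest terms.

15/22

I's threshold: (16−15)/(16−6) = 1/10.
II's threshold: (25−10)/(25−3) = 15/22.
1/10 < 15/22, so II binds and ρ* = 15/22.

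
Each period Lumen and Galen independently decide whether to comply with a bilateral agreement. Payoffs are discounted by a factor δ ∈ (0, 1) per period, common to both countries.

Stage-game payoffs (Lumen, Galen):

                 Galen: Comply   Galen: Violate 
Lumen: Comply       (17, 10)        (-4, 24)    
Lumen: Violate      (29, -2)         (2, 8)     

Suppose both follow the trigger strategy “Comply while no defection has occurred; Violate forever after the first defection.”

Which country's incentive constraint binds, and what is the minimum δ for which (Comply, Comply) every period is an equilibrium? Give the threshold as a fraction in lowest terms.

Galen; δ ≥ 7/8

Lumen: cooperation gives 17 each period; deviation gives 29 once then 2 forever.
  17/(1−δ) ≥ 29 + 2δ/(1−δ) ⇒ δ ≥ 12/27 = 4/9.
Galen: cooperation gives 10 each period; deviation gives 24 once then 8 forever.
  δ ≥ 14/16 = 7/8.
Both must hold, so the binding constraint is Galen's: δ ≥ 7/8.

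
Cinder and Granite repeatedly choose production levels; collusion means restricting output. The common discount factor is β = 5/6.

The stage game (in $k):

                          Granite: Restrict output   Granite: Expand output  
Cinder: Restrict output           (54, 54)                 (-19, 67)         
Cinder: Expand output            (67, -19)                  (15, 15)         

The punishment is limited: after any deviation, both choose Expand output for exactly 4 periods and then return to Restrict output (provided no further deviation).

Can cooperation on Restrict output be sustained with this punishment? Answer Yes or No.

Yes

Comparing payoff streams over the 5 periods until play realigns: cooperate → 54(1+β+…+β^4); deviate → 67 + 15(β+…+β^4).
Cooperation is sustained iff (54−15)(β+…+β^4) ≥ 67−54.
β+…+β^4 = 5/6·(1−(5/6)^4)/(1−5/6) = 2.5887, and (67−54)/(54−15) = 0.3333.
2.5887 ≥ 0.3333, so cooperation is sustainable.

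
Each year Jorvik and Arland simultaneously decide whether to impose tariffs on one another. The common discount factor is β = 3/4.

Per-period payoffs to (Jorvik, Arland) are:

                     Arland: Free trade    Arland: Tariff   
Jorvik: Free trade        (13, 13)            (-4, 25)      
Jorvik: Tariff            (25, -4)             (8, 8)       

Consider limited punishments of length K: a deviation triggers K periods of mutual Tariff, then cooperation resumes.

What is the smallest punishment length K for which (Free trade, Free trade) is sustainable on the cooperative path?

Need Σ_{k=1}^{K} β^k ≥ (25−13)/(13−8) = 2.4000 at β = 3/4.
At K = 5 the sum is 2.2881 < 2.4000; at K = 6 it is 2.4661 ≥ 2.4000.
So the minimum punishment length is K = 6.

6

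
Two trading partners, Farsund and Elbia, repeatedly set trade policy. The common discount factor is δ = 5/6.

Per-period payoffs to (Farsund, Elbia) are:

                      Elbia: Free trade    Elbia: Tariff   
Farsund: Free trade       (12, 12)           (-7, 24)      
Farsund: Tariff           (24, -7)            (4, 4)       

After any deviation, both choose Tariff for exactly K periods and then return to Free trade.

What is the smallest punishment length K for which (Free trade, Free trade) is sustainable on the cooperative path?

2

IC: δ(1−δ^K)/(1−δ) ≥ (24−12)/(12−4) = 3/2.
With δ = 5/6: need 1 − δ^K ≥ 3/2·(1−5/6)/(5/6), i.e. δ^K ≤ 0.7000.
Since (5/6)^1 = 0.8333 and (5/6)^2 = 0.6944, the smallest such K is 2.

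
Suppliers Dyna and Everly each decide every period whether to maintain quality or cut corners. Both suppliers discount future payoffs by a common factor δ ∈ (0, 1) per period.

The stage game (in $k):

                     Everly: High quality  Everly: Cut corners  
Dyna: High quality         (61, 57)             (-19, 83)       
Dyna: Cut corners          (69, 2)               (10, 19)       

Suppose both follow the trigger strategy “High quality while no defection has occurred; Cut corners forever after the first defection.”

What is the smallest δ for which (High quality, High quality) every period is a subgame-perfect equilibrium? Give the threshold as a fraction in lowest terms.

13/32

Dyna: cooperation gives 61 each period; deviation gives 69 once then 10 forever.
  61/(1−δ) ≥ 69 + 10δ/(1−δ) ⇒ δ ≥ 8/59.
Everly: cooperation gives 57 each period; deviation gives 83 once then 19 forever.
  δ ≥ 26/64 = 13/32.
Both must hold, so the binding constraint is Everly's: δ ≥ 13/32.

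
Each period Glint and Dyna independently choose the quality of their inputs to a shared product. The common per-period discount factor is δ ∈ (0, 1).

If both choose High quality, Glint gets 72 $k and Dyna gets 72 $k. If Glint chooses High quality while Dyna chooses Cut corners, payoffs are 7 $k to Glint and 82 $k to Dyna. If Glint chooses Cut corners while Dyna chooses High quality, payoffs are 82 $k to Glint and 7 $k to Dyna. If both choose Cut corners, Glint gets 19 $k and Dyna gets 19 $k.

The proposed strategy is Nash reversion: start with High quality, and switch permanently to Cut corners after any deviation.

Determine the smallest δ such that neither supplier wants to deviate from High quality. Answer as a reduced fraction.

Under grim trigger the critical discount factor is (T−C)/(T−P) with T = 82, C = 72, P = 19.
δ* = (82−72)/(82−19) = 10/63.

10/63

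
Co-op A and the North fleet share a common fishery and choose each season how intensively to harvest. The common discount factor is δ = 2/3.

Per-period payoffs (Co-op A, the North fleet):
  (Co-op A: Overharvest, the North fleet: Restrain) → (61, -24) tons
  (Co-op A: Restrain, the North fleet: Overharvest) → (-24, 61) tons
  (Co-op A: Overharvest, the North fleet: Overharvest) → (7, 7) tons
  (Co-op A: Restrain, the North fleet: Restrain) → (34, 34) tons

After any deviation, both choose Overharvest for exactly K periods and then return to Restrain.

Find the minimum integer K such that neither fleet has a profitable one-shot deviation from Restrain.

IC: δ(1−δ^K)/(1−δ) ≥ (61−34)/(34−7) = 1.
With δ = 2/3: need 1 − δ^K ≥ 1·(1−2/3)/(2/3), i.e. δ^K ≤ 0.5000.
Since (2/3)^1 = 0.6667 and (2/3)^2 = 0.4444, the smallest such K is 2.

2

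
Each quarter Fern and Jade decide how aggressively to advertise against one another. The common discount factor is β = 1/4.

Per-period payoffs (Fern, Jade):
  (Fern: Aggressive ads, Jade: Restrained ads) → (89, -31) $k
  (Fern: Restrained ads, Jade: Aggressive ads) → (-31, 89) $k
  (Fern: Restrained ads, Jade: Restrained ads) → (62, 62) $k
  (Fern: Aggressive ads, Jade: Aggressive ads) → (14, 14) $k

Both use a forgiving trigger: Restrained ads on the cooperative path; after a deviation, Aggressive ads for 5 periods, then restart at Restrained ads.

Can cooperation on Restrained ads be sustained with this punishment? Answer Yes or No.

No

Comparing payoff streams over the 6 periods until play realigns: cooperate → 62(1+β+…+β^5); deviate → 89 + 14(β+…+β^5).
Cooperation is sustained iff (62−14)(β+…+β^5) ≥ 89−62.
β+…+β^5 = 1/4·(1−(1/4)^5)/(1−1/4) = 0.3330, and (89−62)/(62−14) = 0.5625.
0.3330 < 0.5625, so cooperation is not sustainable.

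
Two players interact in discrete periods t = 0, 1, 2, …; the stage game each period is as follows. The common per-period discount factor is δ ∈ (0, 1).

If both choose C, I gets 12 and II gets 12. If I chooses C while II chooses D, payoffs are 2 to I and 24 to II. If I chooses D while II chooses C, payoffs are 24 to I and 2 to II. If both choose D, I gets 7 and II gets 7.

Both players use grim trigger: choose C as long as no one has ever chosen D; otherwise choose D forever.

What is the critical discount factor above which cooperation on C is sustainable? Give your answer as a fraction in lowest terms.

12/17

Cooperation forever yields 12 each period: 12/(1−δ).
Deviating yields 24 once, then 7 forever: 24 + 7δ/(1−δ).
No profitable deviation requires 12/(1−δ) ≥ 24 + 7δ/(1−δ).
Multiplying by (1−δ): 12 ≥ 24(1−δ) + 7δ = 24 − 17δ.
So 17δ ≥ 12, i.e. δ ≥ 12/17.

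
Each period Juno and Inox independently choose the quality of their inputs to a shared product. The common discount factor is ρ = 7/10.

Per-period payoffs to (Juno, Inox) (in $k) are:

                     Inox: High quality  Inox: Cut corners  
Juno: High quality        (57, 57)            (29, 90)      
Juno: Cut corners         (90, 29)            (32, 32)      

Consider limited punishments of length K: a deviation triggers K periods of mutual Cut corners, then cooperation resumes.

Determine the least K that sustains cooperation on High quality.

No profitable deviation requires (57−32)(ρ+…+ρ^K) ≥ 90−57, i.e. ρ+…+ρ^K ≥ 33/25 ≈ 1.3200.
With ρ = 7/10, the partial sums are K=1: 0.7000, K=2: 1.1900, K=3: 1.5330.
K = 3 is the first length at which the sum reaches 1.3200.

3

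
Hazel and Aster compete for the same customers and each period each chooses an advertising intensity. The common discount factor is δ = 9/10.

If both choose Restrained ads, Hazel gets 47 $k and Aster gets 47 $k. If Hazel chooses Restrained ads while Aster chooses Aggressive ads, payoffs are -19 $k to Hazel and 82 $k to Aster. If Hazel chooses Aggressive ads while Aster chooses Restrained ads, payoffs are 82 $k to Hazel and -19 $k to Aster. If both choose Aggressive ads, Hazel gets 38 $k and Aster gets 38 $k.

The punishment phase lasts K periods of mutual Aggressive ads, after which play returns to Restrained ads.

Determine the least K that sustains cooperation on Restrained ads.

6

No profitable deviation requires (47−38)(δ+…+δ^K) ≥ 82−47, i.e. δ+…+δ^K ≥ 35/9 ≈ 3.8889.
With δ = 9/10, the partial sums are K=1: 0.9000, K=2: 1.7100, K=3: 2.4390, K=4: 3.0951, K=5: 3.6856, K=6: 4.2170.
K = 6 is the first length at which the sum reaches 3.8889.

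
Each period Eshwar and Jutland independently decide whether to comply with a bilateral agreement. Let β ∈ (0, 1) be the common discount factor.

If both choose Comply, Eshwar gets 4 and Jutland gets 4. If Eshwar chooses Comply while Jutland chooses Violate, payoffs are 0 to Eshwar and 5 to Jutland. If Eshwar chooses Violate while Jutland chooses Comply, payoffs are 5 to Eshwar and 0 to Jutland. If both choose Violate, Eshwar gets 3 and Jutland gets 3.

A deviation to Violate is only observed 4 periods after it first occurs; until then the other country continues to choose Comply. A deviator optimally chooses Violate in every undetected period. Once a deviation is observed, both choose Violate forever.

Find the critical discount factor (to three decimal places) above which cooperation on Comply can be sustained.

0.841

Deviating for the 4 undetected periods gains 5−4 = 1 per period over cooperation, then loses 4−3 = 1 per period forever once punishment starts.
Gain: 1(1 + β + … + β^3); loss: 1·β^4/(1−β).
No profitable deviation ⇔ 1(1−β^4) ≤ 1·β^4, i.e. β^4 ≥ 1/(1+1) = 1/2.
Hence β ≥ (1/2)^(1/4) ≈ 0.841.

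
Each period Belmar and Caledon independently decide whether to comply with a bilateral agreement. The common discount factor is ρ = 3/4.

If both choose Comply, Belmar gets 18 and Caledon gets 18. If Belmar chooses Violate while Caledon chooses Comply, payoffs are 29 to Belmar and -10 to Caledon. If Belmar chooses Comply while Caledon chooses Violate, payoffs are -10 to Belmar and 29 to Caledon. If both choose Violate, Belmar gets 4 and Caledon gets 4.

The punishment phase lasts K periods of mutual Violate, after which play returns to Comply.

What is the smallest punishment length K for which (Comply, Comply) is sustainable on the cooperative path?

No profitable deviation requires (18−4)(ρ+…+ρ^K) ≥ 29−18, i.e. ρ+…+ρ^K ≥ 11/14 ≈ 0.7857.
With ρ = 3/4, the partial sums are K=1: 0.7500, K=2: 1.3125.
K = 2 is the first length at which the sum reaches 0.7857.

2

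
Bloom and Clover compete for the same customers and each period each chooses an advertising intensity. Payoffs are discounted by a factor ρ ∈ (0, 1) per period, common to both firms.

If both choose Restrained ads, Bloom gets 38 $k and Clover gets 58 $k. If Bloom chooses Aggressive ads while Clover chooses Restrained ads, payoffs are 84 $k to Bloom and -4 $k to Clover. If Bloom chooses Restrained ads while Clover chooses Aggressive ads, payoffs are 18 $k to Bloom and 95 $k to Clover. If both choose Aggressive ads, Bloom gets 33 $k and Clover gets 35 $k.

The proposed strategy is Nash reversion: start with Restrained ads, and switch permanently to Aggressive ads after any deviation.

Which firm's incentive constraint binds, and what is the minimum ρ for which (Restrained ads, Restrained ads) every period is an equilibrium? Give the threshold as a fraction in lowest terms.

Bloom: cooperation gives 38 each period; deviation gives 84 once then 33 forever.
  38/(1−ρ) ≥ 84 + 33ρ/(1−ρ) ⇒ ρ ≥ 46/51.
Clover: cooperation gives 58 each period; deviation gives 95 once then 35 forever.
  ρ ≥ 37/60.
Both must hold, so the binding constraint is Bloom's: ρ ≥ 46/51.

Bloom; ρ ≥ 46/51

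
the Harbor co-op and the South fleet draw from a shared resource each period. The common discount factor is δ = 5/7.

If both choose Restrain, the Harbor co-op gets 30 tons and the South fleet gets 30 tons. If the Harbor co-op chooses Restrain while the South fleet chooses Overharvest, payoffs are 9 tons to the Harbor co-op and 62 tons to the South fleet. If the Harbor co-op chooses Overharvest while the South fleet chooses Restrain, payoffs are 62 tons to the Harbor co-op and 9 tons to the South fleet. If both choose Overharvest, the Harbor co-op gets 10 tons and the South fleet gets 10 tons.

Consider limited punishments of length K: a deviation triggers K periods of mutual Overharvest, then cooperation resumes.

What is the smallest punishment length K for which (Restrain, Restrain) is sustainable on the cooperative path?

4

Need Σ_{k=1}^{K} δ^k ≥ (62−30)/(30−10) = 1.6000 at δ = 5/7.
At K = 3 the sum is 1.5889 < 1.6000; at K = 4 it is 1.8492 ≥ 1.6000.
So the minimum punishment length is K = 4.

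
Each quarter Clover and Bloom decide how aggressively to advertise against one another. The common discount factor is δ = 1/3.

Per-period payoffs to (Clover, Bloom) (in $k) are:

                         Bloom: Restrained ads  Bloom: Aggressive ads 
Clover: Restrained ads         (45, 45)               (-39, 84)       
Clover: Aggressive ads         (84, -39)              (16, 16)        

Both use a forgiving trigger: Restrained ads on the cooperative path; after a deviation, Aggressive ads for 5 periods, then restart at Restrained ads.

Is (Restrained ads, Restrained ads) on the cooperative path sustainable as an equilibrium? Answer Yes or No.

Comparing payoff streams over the 6 periods until play realigns: cooperate → 45(1+δ+…+δ^5); deviate → 84 + 16(δ+…+δ^5).
Cooperation is sustained iff (45−16)(δ+…+δ^5) ≥ 84−45.
δ+…+δ^5 = 1/3·(1−(1/3)^5)/(1−1/3) = 0.4979, and (84−45)/(45−16) = 1.3448.
0.4979 < 1.3448, so cooperation is not sustainable.

No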